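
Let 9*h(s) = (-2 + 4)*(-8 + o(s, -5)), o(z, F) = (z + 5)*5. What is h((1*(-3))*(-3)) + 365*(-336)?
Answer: -1103636/9 ≈ -1.2263e+5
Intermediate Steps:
o(z, F) = 25 + 5*z (o(z, F) = (5 + z)*5 = 25 + 5*z)
h(s) = 34/9 + 10*s/9 (h(s) = ((-2 + 4)*(-8 + (25 + 5*s)))/9 = (2*(17 + 5*s))/9 = (34 + 10*s)/9 = 34/9 + 10*s/9)
h((1*(-3))*(-3)) + 365*(-336) = (34/9 + 10*((1*(-3))*(-3))/9) + 365*(-336) = (34/9 + 10*(-3*(-3))/9) - 122640 = (34/9 + (10/9)*9) - 122640 = (34/9 + 10) - 122640 = 124/9 - 122640 = -1103636/9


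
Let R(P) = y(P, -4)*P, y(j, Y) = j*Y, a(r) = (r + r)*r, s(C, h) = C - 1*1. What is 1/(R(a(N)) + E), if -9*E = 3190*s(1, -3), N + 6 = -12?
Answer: -1/1679616 ≈ -5.9537e-7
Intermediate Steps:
s(C, h) = -1 + C (s(C, h) = C - 1 = -1 + C)
N = -18 (N = -6 - 12 = -18)
a(r) = 2*r² (a(r) = (2*r)*r = 2*r²)
E = 0 (E = -3190*(-1 + 1)/9 = -3190*0/9 = -⅑*0 = 0)
y(j, Y) = Y*j
R(P) = -4*P² (R(P) = (-4*P)*P = -4*P²)
1/(R(a(N)) + E) = 1/(-4*(2*(-18)²)² + 0) = 1/(-4*(2*324)² + 0) = 1/(-4*648² + 0) = 1/(-4*419904 + 0) = 1/(-1679616 + 0) = 1/(-1679616) = -1/1679616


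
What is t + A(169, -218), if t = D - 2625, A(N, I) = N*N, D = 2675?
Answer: 28611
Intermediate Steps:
A(N, I) = N²
t = 50 (t = 2675 - 2625 = 50)
t + A(169, -218) = 50 + 169² = 50 + 28561 = 28611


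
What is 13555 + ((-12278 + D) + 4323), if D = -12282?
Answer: -6682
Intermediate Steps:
13555 + ((-12278 + D) + 4323) = 13555 + ((-12278 - 12282) + 4323) = 13555 + (-24560 + 4323) = 13555 - 20237 = -6682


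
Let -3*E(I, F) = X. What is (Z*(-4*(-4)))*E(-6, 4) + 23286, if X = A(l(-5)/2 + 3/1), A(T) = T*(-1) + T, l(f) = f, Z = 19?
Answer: 23286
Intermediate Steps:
A(T) = 0 (A(T) = -T + T = 0)
X = 0
E(I, F) = 0 (E(I, F) = -⅓*0 = 0)
(Z*(-4*(-4)))*E(-6, 4) + 23286 = (19*(-4*(-4)))*0 + 23286 = (19*16)*0 + 23286 = 304*0 + 23286 = 0 + 23286 = 23286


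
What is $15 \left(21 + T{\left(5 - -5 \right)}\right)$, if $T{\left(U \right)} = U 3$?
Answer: $765$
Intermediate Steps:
$T{\left(U \right)} = 3 U$
$15 \left(21 + T{\left(5 - -5 \right)}\right) = 15 \left(21 + 3 \left(5 - -5\right)\right) = 15 \left(21 + 3 \left(5 + 5\right)\right) = 15 \left(21 + 3 \cdot 10\right) = 15 \left(21 + 30\right) = 15 \cdot 51 = 765$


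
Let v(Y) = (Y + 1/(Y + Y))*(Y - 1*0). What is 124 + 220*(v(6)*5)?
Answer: 40274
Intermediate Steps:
v(Y) = Y*(Y + 1/(2*Y)) (v(Y) = (Y + 1/(2*Y))*(Y + 0) = (Y + 1/(2*Y))*Y = Y*(Y + 1/(2*Y)))
124 + 220*(v(6)*5) = 124 + 220*((½ + 6²)*5) = 124 + 220*((½ + 36)*5) = 124 + 220*((73/2)*5) = 124 + 220*(365/2) = 124 + 40150 = 40274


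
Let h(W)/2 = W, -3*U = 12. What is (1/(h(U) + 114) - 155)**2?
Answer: 269912041/11236 ≈ 24022.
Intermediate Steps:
U = -4 (U = -1/3*12 = -4)
h(W) = 2*W
(1/(h(U) + 114) - 155)**2 = (1/(2*(-4) + 114) - 155)**2 = (1/(-8 + 114) - 155)**2 = (1/106 - 155)**2 = (-16429/106)**2 = 269912041/11236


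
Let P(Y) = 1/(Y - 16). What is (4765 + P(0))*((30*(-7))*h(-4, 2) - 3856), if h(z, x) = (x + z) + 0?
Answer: -65489301/4 ≈ -1.6372e+7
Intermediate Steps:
h(z, x) = x + z
P(Y) = 1/(-16 + Y)
(4765 + P(0))*((30*(-7))*h(-4, 2) - 3856) = (4765 + 1/(-16 + 0))*((30*(-7))*(2 - 4) - 3856) = (4765 + 1/(-16))*(-210*(-2) - 3856) = (4765 - 1/16)*(420 - 3856) = (76239/16)*(-3436) = -65489301/4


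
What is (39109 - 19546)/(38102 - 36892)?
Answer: 19563/1210 ≈ 16.168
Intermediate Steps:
(39109 - 19546)/(38102 - 36892) = 19563/1210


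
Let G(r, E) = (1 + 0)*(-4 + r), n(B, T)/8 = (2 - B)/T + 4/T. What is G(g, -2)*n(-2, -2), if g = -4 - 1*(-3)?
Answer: 160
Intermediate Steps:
g = -1 (g = -4 + 3 = -1)
n(B, T) = 32/T + 8*(2 - B)/T (n(B, T) = 8*((2 - B)/T + 4/T) = 8*(4/T + (2 - B)/T) = 32/T + 8*(2 - B)/T)
G(r, E) = -4 + r (G(r, E) = 1*(-4 + r) = -4 + r)
G(g, -2)*n(-2, -2) = (-4 - 1)*(8*(6 - 1*(-2))/(-2)) = -40*(-1)*(6 + 2)/2 = -40*(-1)*8/2 = -5*(-32) = 160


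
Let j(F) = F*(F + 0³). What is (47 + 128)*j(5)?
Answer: 4375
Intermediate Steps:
j(F) = F² (j(F) = F*(F + 0) = F*F = F²)
(47 + 128)*j(5) = (47 + 128)*5² = 175*25 = 4375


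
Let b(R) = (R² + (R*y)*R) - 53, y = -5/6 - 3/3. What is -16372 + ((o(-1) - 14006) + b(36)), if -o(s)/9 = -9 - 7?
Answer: -31367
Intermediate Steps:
o(s) = 144 (o(s) = -9*(-9 - 7) = -9*(-16) = 144)
y = -11/6 (y = -5*⅙ - 3*⅓ = -⅚ - 1 = -11/6 ≈ -1.8333)
b(R) = -53 - 5*R²/6 (b(R) = (R² + (R*(-11/6))*R) - 53 = (R² + (-11*R/6)*R) - 53 = (R² - 11*R²/6) - 53 = -5*R²/6 - 53 = -53 - 5*R²/6)
-16372 + ((o(-1) - 14006) + b(36)) = -16372 + ((144 - 14006) + (-53 - ⅚*36²)) = -16372 + (-13862 + (-53 - ⅚*1296)) = -16372 + (-13862 + (-53 - 1080)) = -16372 + (-13862 - 1133) = -16372 - 14995 = -31367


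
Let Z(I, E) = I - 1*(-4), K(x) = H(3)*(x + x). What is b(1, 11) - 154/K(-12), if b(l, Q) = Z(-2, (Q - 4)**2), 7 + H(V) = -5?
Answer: 211/144 ≈ 1.4653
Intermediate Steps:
H(V) = -12 (H(V) = -7 - 5 = -12)
K(x) = -24*x (K(x) = -12*(x + x) = -24*x)
Z(I, E) = 4 + I (Z(I, E) = I + 4 = 4 + I)
b(l, Q) = 2 (b(l, Q) = 4 - 2 = 2)
b(1, 11) - 154/K(-12) = 2 - 154/((-24*(-12))) = 2 - 154/288 = 2 - 154*1/288 = 2 - 77/144 = 211/144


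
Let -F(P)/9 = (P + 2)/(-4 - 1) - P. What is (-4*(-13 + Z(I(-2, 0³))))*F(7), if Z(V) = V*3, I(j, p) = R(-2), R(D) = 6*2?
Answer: -36432/5 ≈ -7286.4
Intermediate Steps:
R(D) = 12
I(j, p) = 12
Z(V) = 3*V
F(P) = 18/5 + 54*P/5 (F(P) = -9*((P + 2)/(-4 - 1) - P) = -9*((2 + P)/(-5) - P) = -9*((2 + P)*(-⅕) - P) = -9*((-⅖ - P/5) - P) = -9*(-⅖ - 6*P/5) = 18/5 + 54*P/5)
(-4*(-13 + Z(I(-2, 0³))))*F(7) = (-4*(-13 + 3*12))*(18/5 + (54/5)*7) = (-4*(-13 + 36))*(18/5 + 378/5) = -4*23*(396/5) = -92*396/5 = -36432/5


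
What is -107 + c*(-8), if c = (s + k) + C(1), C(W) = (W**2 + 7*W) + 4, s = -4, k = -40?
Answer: 149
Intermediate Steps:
C(W) = 4 + W**2 + 7*W
c = -32 (c = (-4 - 40) + (4 + 1**2 + 7*1) = -44 + (4 + 1 + 7) = -44 + 12 = -32)
-107 + c*(-8) = -107 - 32*(-8) = -107 + 256 = 149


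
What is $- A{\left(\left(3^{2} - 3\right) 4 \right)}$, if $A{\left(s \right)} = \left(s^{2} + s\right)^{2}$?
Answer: $-360000$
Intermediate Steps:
$A{\left(s \right)} = \left(s + s^{2}\right)^{2}$
$- A{\left(\left(3^{2} - 3\right) 4 \right)} = - \left(\left(3^{2} - 3\right) 4\right)^{2} \left(1 + \left(3^{2} - 3\right) 4\right)^{2} = - \left(\left(9 - 3\right) 4\right)^{2} \left(1 + \left(9 - 3\right) 4\right)^{2} = - \left(6 \cdot 4\right)^{2} \left(1 + 6 \cdot 4\right)^{2} = - 24^{2} \left(1 + 24\right)^{2} = - 576 \cdot 25^{2} = - 576 \cdot 625 = \left(-1\right) 360000 = -360000$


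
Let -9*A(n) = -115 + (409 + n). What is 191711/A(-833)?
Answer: 1725399/539 ≈ 3201.1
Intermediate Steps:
A(n) = -98/3 - n/9 (A(n) = -(-115 + (409 + n))/9 = -(294 + n)/9 = -98/3 - n/9)
191711/A(-833) = 191711/(-98/3 - 1/9*(-833)) = 191711/(-98/3 + 833/9) = 191711/(539/9) = 191711*(9/539) = 1725399/539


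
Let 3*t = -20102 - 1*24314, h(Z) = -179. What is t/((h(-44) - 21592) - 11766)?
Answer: 44416/100611 ≈ 0.44146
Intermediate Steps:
t = -44416/3 (t = (-20102 - 1*24314)/3 = (-20102 - 24314)/3 = (⅓)*(-44416) = -44416/3 ≈ -14805.)
t/((h(-44) - 21592) - 11766) = -44416/(3*((-179 - 21592) - 11766)) = -44416/(3*(-21771 - 11766)) = -44416/3/(-33537) = -44416/3*(-1/33537) = 44416/100611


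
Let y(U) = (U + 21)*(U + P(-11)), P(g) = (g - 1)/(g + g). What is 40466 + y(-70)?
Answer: 482562/11 ≈ 43869.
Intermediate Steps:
P(g) = (-1 + g)/(2*g) (P(g) = (-1 + g)/((2*g)) = (-1 + g)*(1/(2*g)) = (-1 + g)/(2*g))
y(U) = (21 + U)*(6/11 + U) (y(U) = (U + 21)*(U + (½)*(-1 - 11)/(-11)) = (21 + U)*(U + (½)*(-1/11)*(-12)) = (21 + U)*(U + 6/11) = (21 + U)*(6/11 + U))
40466 + y(-70) = 40466 + (126/11 + (-70)² + (237/11)*(-70)) = 40466 + (126/11 + 4900 - 16590/11) = 40466 + 37436/11 = 482562/11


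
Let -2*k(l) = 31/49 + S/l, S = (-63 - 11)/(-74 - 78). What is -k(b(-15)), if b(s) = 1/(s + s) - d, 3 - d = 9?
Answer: 238057/666596 ≈ 0.35712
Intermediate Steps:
d = -6 (d = 3 - 1*9 = 3 - 9 = -6)
S = 37/76 (S = -74/(-152) = -74*(-1/152) = 37/76 ≈ 0.48684)
b(s) = 6 + 1/(2*s) (b(s) = 1/(s + s) - 1*(-6) = 1/(2*s) + 6 = 6 + 1/(2*s))
k(l) = -31/98 - 37/(152*l) (k(l) = -(31/49 + 37/(76*l))/2 = -31/98 - 37/(152*l))
-k(b(-15)) = -(-1813 - 2356*(6 + (1/2)/(-15)))/(7448*(6 + (1/2)/(-15))) = -(-1813 - 2356*(6 + (1/2)*(-1/15)))/(7448*(6 + (1/2)*(-1/15))) = -(-1813 - 2356*(6 - 1/30))/(7448*(6 - 1/30)) = -(-1813 - 2356*179/30)/(7448*179/30) = -30*(-1813 - 210862/15)/(7448*179) = -30*(-238057)/(7448*179*15) = -1*(-238057/666596) = 238057/666596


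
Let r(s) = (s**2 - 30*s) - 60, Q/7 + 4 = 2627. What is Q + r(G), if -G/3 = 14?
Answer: 21325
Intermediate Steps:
Q = 18361 (Q = -28 + 7*2627 = -28 + 18389 = 18361)
G = -42 (G = -3*14 = -42)
r(s) = -60 + s**2 - 30*s
Q + r(G) = 18361 + (-60 + (-42)**2 - 30*(-42)) = 18361 + (-60 + 1764 + 1260) = 18361 + 2964 = 21325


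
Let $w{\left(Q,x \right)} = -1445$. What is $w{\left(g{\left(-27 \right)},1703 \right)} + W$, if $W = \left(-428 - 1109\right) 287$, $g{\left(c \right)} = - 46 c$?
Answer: $-442564$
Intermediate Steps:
$W = -441119$ ($W = \left(-1537\right) 287 = -441119$)
$w{\left(g{\left(-27 \right)},1703 \right)} + W = -1445 - 441119 = -442564$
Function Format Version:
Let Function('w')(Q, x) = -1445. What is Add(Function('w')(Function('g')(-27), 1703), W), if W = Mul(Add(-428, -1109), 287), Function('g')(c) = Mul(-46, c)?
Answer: -442564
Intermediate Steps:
W = -441119 (W = Mul(-1537, 287) = -441119)
Add(Function('w')(Function('g')(-27), 1703), W) = Add(-1445, -441119) = -442564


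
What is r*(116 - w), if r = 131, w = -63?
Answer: 23449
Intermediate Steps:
r*(116 - w) = 131*(116 - 1*(-63)) = 131*(116 + 63) = 131*179 = 23449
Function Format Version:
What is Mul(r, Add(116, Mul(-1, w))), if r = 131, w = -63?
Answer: 23449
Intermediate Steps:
Mul(r, Add(116, Mul(-1, w))) = Mul(131, Add(116, Mul(-1, -63))) = Mul(131, Add(116, 63)) = Mul(131, 179) = 23449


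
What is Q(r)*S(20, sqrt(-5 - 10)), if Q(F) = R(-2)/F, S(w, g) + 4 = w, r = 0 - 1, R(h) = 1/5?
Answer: -16/5 ≈ -3.2000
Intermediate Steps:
R(h) = 1/5
r = -1
S(w, g) = -4 + w
Q(F) = 1/(5*F)
Q(r)*S(20, sqrt(-5 - 10)) = ((1/5)/(-1))*(-4 + 20) = ((1/5)*(-1))*16 = -1/5*16 = -16/5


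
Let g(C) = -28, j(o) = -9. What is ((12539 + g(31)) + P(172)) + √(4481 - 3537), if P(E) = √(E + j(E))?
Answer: 12511 + √163 + 4*√59 ≈ 12555.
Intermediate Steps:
P(E) = √(-9 + E) (P(E) = √(E - 9) = √(-9 + E))
((12539 + g(31)) + P(172)) + √(4481 - 3537) = ((12539 - 28) + √(-9 + 172)) + √(4481 - 3537) = (12511 + √163) + √944 = (12511 + √163) + 4*√59 = 12511 + √163 + 4*√59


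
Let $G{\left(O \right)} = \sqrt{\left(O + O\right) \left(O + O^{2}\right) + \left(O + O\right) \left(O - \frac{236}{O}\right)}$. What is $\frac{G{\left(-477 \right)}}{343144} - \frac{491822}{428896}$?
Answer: $- \frac{245911}{214448} + \frac{i \sqrt{216153022}}{343144} \approx -1.1467 + 0.042845 i$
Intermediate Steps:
$G{\left(O \right)} = \sqrt{2 O \left(O + O^{2}\right) + 2 O \left(O - \frac{236}{O}\right)}$
$\frac{G{\left(-477 \right)}}{343144} - \frac{491822}{428896} = \frac{\sqrt{-472 + 2 \left(-477\right)^{3} + 4 \left(-477\right)^{2}}}{343144} - \frac{491822}{428896} = \sqrt{-472 + 2 \left(-108531333\right) + 4 \cdot 227529} \cdot \frac{1}{343144} - \frac{245911}{214448} = \sqrt{-472 - 217062666 + 910116} \cdot \frac{1}{343144} - \frac{245911}{214448} = \sqrt{-216153022} \cdot \frac{1}{343144} - \frac{245911}{214448} = i \sqrt{216153022} \cdot \frac{1}{343144} - \frac{245911}{214448} = \frac{i \sqrt{216153022}}{343144} - \frac{245911}{214448} = - \frac{245911}{214448} + \frac{i \sqrt{216153022}}{343144}$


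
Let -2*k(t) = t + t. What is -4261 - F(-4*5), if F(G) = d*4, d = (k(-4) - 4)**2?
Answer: -4261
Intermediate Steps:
k(t) = -t (k(t) = -(t + t)/2 = -t)
d = 0 (d = (-1*(-4) - 4)**2 = (4 - 4)**2 = 0**2 = 0)
F(G) = 0 (F(G) = 0*4 = 0)
-4261 - F(-4*5) = -4261 - 1*0 = -4261 + 0 = -4261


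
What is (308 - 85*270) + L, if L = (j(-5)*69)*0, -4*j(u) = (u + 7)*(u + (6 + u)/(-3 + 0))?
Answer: -22642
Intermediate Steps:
j(u) = -(-2 + 2*u/3)*(7 + u)/4 (j(u) = -(u + 7)*(u + (6 + u)/(-3 + 0))/4 = -(7 + u)*(u + (6 + u)/(-3))/4 = -(7 + u)*(u + (6 + u)*(-⅓))/4 = -(7 + u)*(u + (-2 - u/3))/4 = -(7 + u)*(-2 + 2*u/3)/4 = -(-2 + 2*u/3)*(7 + u)/4)
L = 0 (L = ((7/2 - ⅔*(-5) - ⅙*(-5)²)*69)*0 = ((7/2 + 10/3 - ⅙*25)*69)*0 = ((7/2 + 10/3 - 25/6)*69)*0 = ((8/3)*69)*0 = 184*0 = 0)
(308 - 85*270) + L = (308 - 85*270) + 0 = (308 - 22950) + 0 = -22642 + 0 = -22642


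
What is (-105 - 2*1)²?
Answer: 11449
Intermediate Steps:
(-105 - 2*1)² = (-105 - 2)² = (-107)² = 11449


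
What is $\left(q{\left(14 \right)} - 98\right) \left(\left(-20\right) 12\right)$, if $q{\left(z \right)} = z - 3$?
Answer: $20880$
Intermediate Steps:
$q{\left(z \right)} = -3 + z$
$\left(q{\left(14 \right)} - 98\right) \left(\left(-20\right) 12\right) = \left(\left(-3 + 14\right) - 98\right) \left(\left(-20\right) 12\right) = \left(11 - 98\right) \left(-240\right) = \left(-87\right) \left(-240\right) = 20880$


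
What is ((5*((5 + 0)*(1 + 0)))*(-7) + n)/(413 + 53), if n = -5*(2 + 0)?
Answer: -185/466 ≈ -0.39700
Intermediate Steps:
n = -10 (n = -5*2 = -10)
((5*((5 + 0)*(1 + 0)))*(-7) + n)/(413 + 53) = ((5*((5 + 0)*(1 + 0)))*(-7) - 10)/(413 + 53) = ((5*(5*1))*(-7) - 10)/466 = ((5*5)*(-7) - 10)*(1/466) = (25*(-7) - 10)*(1/466) = (-175 - 10)*(1/466) = -185*1/466 = -185/466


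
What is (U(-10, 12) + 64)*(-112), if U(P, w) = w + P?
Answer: -7392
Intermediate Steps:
U(P, w) = P + w
(U(-10, 12) + 64)*(-112) = ((-10 + 12) + 64)*(-112) = (2 + 64)*(-112) = 66*(-112) = -7392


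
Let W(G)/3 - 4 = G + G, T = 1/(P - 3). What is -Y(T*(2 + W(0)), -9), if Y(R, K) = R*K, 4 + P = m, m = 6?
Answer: -126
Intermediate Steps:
P = 2 (P = -4 + 6 = 2)
T = -1 (T = 1/(2 - 3) = 1/(-1) = -1)
W(G) = 12 + 6*G (W(G) = 12 + 3*(G + G) = 12 + 3*(2*G) = 12 + 6*G)
Y(R, K) = K*R
-Y(T*(2 + W(0)), -9) = -(-9)*(-(2 + (12 + 6*0))) = -(-9)*(-(2 + (12 + 0))) = -(-9)*(-(2 + 12)) = -(-9)*(-1*14) = -(-9)*(-14) = -1*126 = -126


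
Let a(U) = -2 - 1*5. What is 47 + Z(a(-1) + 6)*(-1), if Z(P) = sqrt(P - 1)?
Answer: 47 - I*sqrt(2) ≈ 47.0 - 1.4142*I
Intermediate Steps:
a(U) = -7 (a(U) = -2 - 5 = -7)
Z(P) = sqrt(-1 + P)
47 + Z(a(-1) + 6)*(-1) = 47 + sqrt(-1 + (-7 + 6))*(-1) = 47 + sqrt(-1 - 1)*(-1) = 47 + sqrt(-2)*(-1) = 47 + (I*sqrt(2))*(-1) = 47 - I*sqrt(2)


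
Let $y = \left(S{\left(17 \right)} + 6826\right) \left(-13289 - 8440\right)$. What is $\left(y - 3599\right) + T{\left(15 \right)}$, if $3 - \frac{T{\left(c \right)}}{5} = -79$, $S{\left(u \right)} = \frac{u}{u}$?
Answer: $-148347072$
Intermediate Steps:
$S{\left(u \right)} = 1$
$T{\left(c \right)} = 410$ ($T{\left(c \right)} = 15 - -395 = 15 + 395 = 410$)
$y = -148343883$ ($y = \left(1 + 6826\right) \left(-13289 - 8440\right) = 6827 \left(-21729\right) = -148343883$)
$\left(y - 3599\right) + T{\left(15 \right)} = \left(-148343883 - 3599\right) + 410 = -148347482 + 410 = -148347072$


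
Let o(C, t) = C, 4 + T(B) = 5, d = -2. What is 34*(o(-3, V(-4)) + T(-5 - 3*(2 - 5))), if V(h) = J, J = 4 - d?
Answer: -68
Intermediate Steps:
T(B) = 1 (T(B) = -4 + 5 = 1)
J = 6 (J = 4 - 1*(-2) = 4 + 2 = 6)
V(h) = 6
34*(o(-3, V(-4)) + T(-5 - 3*(2 - 5))) = 34*(-3 + 1) = 34*(-2) = -68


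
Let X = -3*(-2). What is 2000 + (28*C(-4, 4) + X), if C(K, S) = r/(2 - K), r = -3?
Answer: 1992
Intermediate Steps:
X = 6
C(K, S) = -3/(2 - K)
2000 + (28*C(-4, 4) + X) = 2000 + (28*(3/(-2 - 4)) + 6) = 2000 + (28*(3/(-6)) + 6) = 2000 + (28*(3*(-⅙)) + 6) = 2000 + (28*(-½) + 6) = 2000 + (-14 + 6) = 2000 - 8 = 1992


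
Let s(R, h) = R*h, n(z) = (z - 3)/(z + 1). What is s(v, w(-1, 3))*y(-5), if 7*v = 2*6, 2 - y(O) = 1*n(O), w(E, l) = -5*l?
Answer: 0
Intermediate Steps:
n(z) = (-3 + z)/(1 + z)
y(O) = 2 - (-3 + O)/(1 + O)
v = 12/7 (v = (2*6)/7 = (⅐)*12 = 12/7 ≈ 1.7143)
s(v, w(-1, 3))*y(-5) = (12*(-5*3)/7)*((5 - 5)/(1 - 5)) = ((12/7)*(-15))*(0/(-4)) = -(-45)*0/7 = -180/7*0 = 0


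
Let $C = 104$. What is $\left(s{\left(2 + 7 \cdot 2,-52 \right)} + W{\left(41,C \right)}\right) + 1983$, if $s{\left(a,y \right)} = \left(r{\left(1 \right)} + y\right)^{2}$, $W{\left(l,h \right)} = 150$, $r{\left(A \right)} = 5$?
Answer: $4342$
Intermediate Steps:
$s{\left(a,y \right)} = \left(5 + y\right)^{2}$
$\left(s{\left(2 + 7 \cdot 2,-52 \right)} + W{\left(41,C \right)}\right) + 1983 = \left(\left(5 - 52\right)^{2} + 150\right) + 1983 = \left(\left(-47\right)^{2} + 150\right) + 1983 = \left(2209 + 150\right) + 1983 = 2359 + 1983 = 4342$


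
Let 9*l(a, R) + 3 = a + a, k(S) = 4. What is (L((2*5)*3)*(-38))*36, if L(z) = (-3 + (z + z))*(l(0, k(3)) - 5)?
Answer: 415872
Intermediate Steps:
l(a, R) = -⅓ + 2*a/9 (l(a, R) = -⅓ + (a + a)/9 = -⅓ + (2*a)/9 = -⅓ + 2*a/9)
L(z) = 16 - 32*z/3 (L(z) = (-3 + (z + z))*((-⅓ + (2/9)*0) - 5) = (-3 + 2*z)*((-⅓ + 0) - 5) = (-3 + 2*z)*(-⅓ - 5) = (-3 + 2*z)*(-16/3) = 16 - 32*z/3)
(L((2*5)*3)*(-38))*36 = ((16 - 32*2*5*3/3)*(-38))*36 = ((16 - 320*3/3)*(-38))*36 = ((16 - 32/3*30)*(-38))*36 = ((16 - 320)*(-38))*36 = -304*(-38)*36 = 11552*36 = 415872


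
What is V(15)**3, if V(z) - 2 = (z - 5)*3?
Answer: 32768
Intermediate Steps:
V(z) = -13 + 3*z (V(z) = 2 + (z - 5)*3 = 2 + (-5 + z)*3 = 2 + (-15 + 3*z) = -13 + 3*z)
V(15)**3 = (-13 + 3*15)**3 = (-13 + 45)**3 = 32**3 = 32768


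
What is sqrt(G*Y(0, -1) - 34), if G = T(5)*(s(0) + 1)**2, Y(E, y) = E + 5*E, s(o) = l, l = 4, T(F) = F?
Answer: I*sqrt(34) ≈ 5.8309*I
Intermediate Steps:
s(o) = 4
Y(E, y) = 6*E
G = 125 (G = 5*(4 + 1)**2 = 5*5**2 = 5*25 = 125)
sqrt(G*Y(0, -1) - 34) = sqrt(125*(6*0) - 34) = sqrt(125*0 - 34) = sqrt(0 - 34) = sqrt(-34) = I*sqrt(34)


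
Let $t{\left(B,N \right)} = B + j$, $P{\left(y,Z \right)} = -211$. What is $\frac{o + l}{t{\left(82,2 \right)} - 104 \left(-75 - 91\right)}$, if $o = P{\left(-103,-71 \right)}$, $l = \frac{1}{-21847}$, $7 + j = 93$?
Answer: $- \frac{2304859}{190418452} \approx -0.012104$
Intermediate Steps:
$j = 86$ ($j = -7 + 93 = 86$)
$l = - \frac{1}{21847} \approx -4.5773 \cdot 10^{-5}$
$o = -211$
$t{\left(B,N \right)} = 86 + B$ ($t{\left(B,N \right)} = B + 86 = 86 + B$)
$\frac{o + l}{t{\left(82,2 \right)} - 104 \left(-75 - 91\right)} = \frac{-211 - \frac{1}{21847}}{\left(86 + 82\right) - 104 \left(-75 - 91\right)} = - \frac{4609718}{21847 \left(168 - -17264\right)} = - \frac{4609718}{21847 \left(168 + 17264\right)} = - \frac{4609718}{21847 \cdot 17432} = \left(- \frac{4609718}{21847}\right) \frac{1}{17432} = - \frac{2304859}{190418452}$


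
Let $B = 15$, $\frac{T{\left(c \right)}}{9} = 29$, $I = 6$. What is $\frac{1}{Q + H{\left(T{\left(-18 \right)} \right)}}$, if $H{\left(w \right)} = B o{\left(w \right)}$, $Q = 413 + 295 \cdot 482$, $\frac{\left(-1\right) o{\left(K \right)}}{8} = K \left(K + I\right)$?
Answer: $- \frac{1}{8219837} \approx -1.2166 \cdot 10^{-7}$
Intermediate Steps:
$T{\left(c \right)} = 261$ ($T{\left(c \right)} = 9 \cdot 29 = 261$)
$o{\left(K \right)} = - 8 K \left(6 + K\right)$ ($o{\left(K \right)} = - 8 K \left(K + 6\right) = - 8 K \left(6 + K\right)$)
$Q = 142603$ ($Q = 413 + 142190 = 142603$)
$H{\left(w \right)} = - 120 w \left(6 + w\right)$ ($H{\left(w \right)} = 15 \left(- 8 w \left(6 + w\right)\right) = - 120 w \left(6 + w\right)$)
$\frac{1}{Q + H{\left(T{\left(-18 \right)} \right)}} = \frac{1}{142603 - 31320 \left(6 + 261\right)} = \frac{1}{142603 - 31320 \cdot 267} = \frac{1}{142603 - 8362440} = \frac{1}{-8219837} = - \frac{1}{8219837}$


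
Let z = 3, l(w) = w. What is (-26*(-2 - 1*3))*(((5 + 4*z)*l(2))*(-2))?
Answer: -8840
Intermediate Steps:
(-26*(-2 - 1*3))*(((5 + 4*z)*l(2))*(-2)) = (-26*(-2 - 1*3))*(((5 + 4*3)*2)*(-2)) = (-26*(-2 - 3))*(((5 + 12)*2)*(-2)) = (-26*(-5))*((17*2)*(-2)) = 130*(34*(-2)) = 130*(-68) = -8840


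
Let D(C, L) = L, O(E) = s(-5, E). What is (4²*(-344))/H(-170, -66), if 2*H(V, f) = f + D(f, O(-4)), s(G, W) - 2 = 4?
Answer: 2752/15 ≈ 183.47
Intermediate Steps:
s(G, W) = 6 (s(G, W) = 2 + 4 = 6)
O(E) = 6
H(V, f) = 3 + f/2 (H(V, f) = (f + 6)/2 = (6 + f)/2 = 3 + f/2)
(4²*(-344))/H(-170, -66) = (4²*(-344))/(3 + (½)*(-66)) = (16*(-344))/(3 - 33) = -5504/(-30) = -5504*(-1/30) = 2752/15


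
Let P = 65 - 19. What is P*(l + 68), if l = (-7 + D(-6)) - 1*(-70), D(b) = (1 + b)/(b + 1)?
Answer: 6072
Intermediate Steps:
D(b) = 1 (D(b) = (1 + b)/(1 + b) = 1)
P = 46
l = 64 (l = (-7 + 1) - 1*(-70) = -6 + 70 = 64)
P*(l + 68) = 46*(64 + 68) = 46*132 = 6072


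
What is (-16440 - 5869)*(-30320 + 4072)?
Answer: 585566632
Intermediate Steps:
(-16440 - 5869)*(-30320 + 4072) = -22309*(-26248) = 585566632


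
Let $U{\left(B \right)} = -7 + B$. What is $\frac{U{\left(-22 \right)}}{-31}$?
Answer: $\frac{29}{31} \approx 0.93548$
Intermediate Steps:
$\frac{U{\left(-22 \right)}}{-31} = \frac{-7 - 22}{-31} = \left(-29\right) \left(- \frac{1}{31}\right) = \frac{29}{31}$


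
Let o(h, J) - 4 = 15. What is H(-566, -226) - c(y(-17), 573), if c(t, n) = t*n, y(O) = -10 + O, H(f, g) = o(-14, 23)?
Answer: 15490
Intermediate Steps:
o(h, J) = 19 (o(h, J) = 4 + 15 = 19)
H(f, g) = 19
c(t, n) = n*t
H(-566, -226) - c(y(-17), 573) = 19 - 573*(-10 - 17) = 19 - 573*(-27) = 19 - 1*(-15471) = 19 + 15471 = 15490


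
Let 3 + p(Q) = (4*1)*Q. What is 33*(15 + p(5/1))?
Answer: 1056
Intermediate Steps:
p(Q) = -3 + 4*Q (p(Q) = -3 + (4*1)*Q = -3 + 4*Q)
33*(15 + p(5/1)) = 33*(15 + (-3 + 4*(5/1))) = 33*(15 + (-3 + 4*(5*1))) = 33*(15 + (-3 + 4*5)) = 33*(15 + (-3 + 20)) = 33*(15 + 17) = 33*32 = 1056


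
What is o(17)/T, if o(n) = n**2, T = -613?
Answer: -289/613 ≈ -0.47145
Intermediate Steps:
o(17)/T = 17**2/(-613) = 289*(-1/613) = -289/613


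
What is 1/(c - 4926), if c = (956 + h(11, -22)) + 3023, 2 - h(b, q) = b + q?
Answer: -1/934 ≈ -0.0010707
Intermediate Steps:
h(b, q) = 2 - b - q (h(b, q) = 2 - (b + q) = 2 + (-b - q) = 2 - b - q)
c = 3992 (c = (956 + (2 - 1*11 - 1*(-22))) + 3023 = (956 + (2 - 11 + 22)) + 3023 = (956 + 13) + 3023 = 969 + 3023 = 3992)
1/(c - 4926) = 1/(3992 - 4926) = 1/(-934) = -1/934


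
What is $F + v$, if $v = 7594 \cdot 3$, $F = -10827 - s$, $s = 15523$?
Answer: $-3568$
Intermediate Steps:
$F = -26350$ ($F = -10827 - 15523 = -26350$)
$v = 22782$
$F + v = -26350 + 22782 = -3568$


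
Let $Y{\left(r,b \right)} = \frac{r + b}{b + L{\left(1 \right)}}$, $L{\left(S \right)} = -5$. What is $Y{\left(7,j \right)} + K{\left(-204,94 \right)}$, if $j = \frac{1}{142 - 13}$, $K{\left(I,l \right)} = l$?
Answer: $\frac{14908}{161} \approx 92.596$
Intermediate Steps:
$j = \frac{1}{129} \approx 0.0077519$
$Y{\left(r,b \right)} = \frac{b + r}{-5 + b}$ ($Y{\left(r,b \right)} = \frac{r + b}{b - 5} = \frac{b + r}{-5 + b}$)
$Y{\left(7,j \right)} + K{\left(-204,94 \right)} = \frac{\frac{1}{129} + 7}{-5 + \frac{1}{129}} + 94 = \frac{1}{- \frac{644}{129}} \cdot \frac{904}{129} + 94 = \left(- \frac{129}{644}\right) \frac{904}{129} + 94 = - \frac{226}{161} + 94 = \frac{14908}{161}$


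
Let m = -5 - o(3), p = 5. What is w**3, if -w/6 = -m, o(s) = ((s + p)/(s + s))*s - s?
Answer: -46656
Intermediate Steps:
o(s) = 5/2 - s/2 (o(s) = ((s + 5)/(s + s))*s - s = ((5 + s)/((2*s)))*s - s = ((5 + s)*(1/(2*s)))*s - s = ((5 + s)/(2*s))*s - s = (5/2 + s/2) - s = 5/2 - s/2)
m = -6 (m = -5 - (5/2 - 1/2*3) = -5 - (5/2 - 3/2) = -5 - 1*1 = -5 - 1 = -6)
w = -36 (w = -(-6)*(-6) = -6*6 = -36)
w**3 = (-36)**3 = -46656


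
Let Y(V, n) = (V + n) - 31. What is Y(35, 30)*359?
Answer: 12206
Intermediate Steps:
Y(V, n) = -31 + V + n
Y(35, 30)*359 = (-31 + 35 + 30)*359 = 34*359 = 12206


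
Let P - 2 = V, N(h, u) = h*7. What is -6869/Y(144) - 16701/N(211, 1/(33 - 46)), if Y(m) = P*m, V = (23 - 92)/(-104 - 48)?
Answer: -304895261/9916578 ≈ -30.746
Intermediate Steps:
V = 69/152 (V = -69/(-152) = -69*(-1/152) = 69/152 ≈ 0.45395)
N(h, u) = 7*h
P = 373/152 (P = 2 + 69/152 = 373/152 ≈ 2.4539)
Y(m) = 373*m/152
-6869/Y(144) - 16701/N(211, 1/(33 - 46)) = -6869/((373/152)*144) - 16701/(7*211) = -6869/6714/19 - 16701/1477 = -6869*19/6714 - 16701*1/1477 = -130511/6714 - 16701/1477 = -304895261/9916578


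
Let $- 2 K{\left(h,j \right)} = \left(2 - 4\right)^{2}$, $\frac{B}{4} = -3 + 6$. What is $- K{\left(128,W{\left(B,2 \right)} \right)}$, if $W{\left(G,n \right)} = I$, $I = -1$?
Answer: $2$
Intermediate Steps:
$B = 12$ ($B = 4 \left(-3 + 6\right) = 4 \cdot 3 = 12$)
$W{\left(G,n \right)} = -1$
$K{\left(h,j \right)} = -2$ ($K{\left(h,j \right)} = - \frac{\left(2 - 4\right)^{2}}{2} = - \frac{\left(-2\right)^{2}}{2} = \left(- \frac{1}{2}\right) 4 = -2$)
$- K{\left(128,W{\left(B,2 \right)} \right)} = \left(-1\right) \left(-2\right) = 2$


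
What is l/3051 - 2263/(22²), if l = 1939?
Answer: -5965937/1476684 ≈ -4.0401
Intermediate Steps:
l/3051 - 2263/(22²) = 1939/3051 - 2263/(22²) = 1939*(1/3051) - 2263/484 = 1939/3051 - 2263*1/484 = 1939/3051 - 2263/484 = -5965937/1476684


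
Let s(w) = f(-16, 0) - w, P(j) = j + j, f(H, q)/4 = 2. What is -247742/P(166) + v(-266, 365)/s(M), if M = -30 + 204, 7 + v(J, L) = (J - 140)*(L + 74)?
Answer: 27185/83 ≈ 327.53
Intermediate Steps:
f(H, q) = 8 (f(H, q) = 4*2 = 8)
P(j) = 2*j
v(J, L) = -7 + (-140 + J)*(74 + L) (v(J, L) = -7 + (J - 140)*(L + 74) = -7 + (-140 + J)*(74 + L))
M = 174
s(w) = 8 - w
-247742/P(166) + v(-266, 365)/s(M) = -247742/(2*166) + (-10367 - 140*365 + 74*(-266) - 266*365)/(8 - 1*174) = -247742/332 + (-10367 - 51100 - 19684 - 97090)/(8 - 174) = -247742*1/332 - 178241/(-166) = -123871/166 - 178241*(-1/166) = -123871/166 + 178241/166 = 27185/83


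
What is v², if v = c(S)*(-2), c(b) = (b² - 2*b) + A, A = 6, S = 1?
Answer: 100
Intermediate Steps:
c(b) = 6 + b² - 2*b (c(b) = (b² - 2*b) + 6 = 6 + b² - 2*b)
v = -10 (v = (6 + 1² - 2*1)*(-2) = (6 + 1 - 2)*(-2) = 5*(-2) = -10)
v² = (-10)² = 100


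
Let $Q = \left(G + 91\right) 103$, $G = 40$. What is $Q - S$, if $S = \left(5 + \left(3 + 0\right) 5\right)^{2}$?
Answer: $13093$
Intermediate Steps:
$S = 400$ ($S = \left(5 + 3 \cdot 5\right)^{2} = \left(5 + 15\right)^{2} = 20^{2} = 400$)
$Q = 13493$ ($Q = \left(40 + 91\right) 103 = 131 \cdot 103 = 13493$)
$Q - S = 13493 - 400 = 13093$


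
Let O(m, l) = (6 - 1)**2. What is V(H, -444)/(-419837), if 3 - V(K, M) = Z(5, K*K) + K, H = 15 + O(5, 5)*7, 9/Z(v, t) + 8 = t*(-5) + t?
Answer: 9001429/20209273832 ≈ 0.00044541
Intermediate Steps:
O(m, l) = 25 (O(m, l) = 5**2 = 25)
Z(v, t) = 9/(-8 - 4*t) (Z(v, t) = 9/(-8 + (t*(-5) + t)) = 9/(-8 + (-5*t + t)) = 9/(-8 - 4*t))
H = 190 (H = 15 + 25*7 = 15 + 175 = 190)
V(K, M) = 3 - K + 9/(8 + 4*K**2) (V(K, M) = 3 - (-9/(8 + 4*(K*K)) + K) = 3 - (-9/(8 + 4*K**2) + K) = 3 - (K - 9/(8 + 4*K**2)) = 3 + (-K + 9/(8 + 4*K**2)) = 3 - K + 9/(8 + 4*K**2))
V(H, -444)/(-419837) = ((9/4 + (2 + 190**2)*(3 - 1*190))/(2 + 190**2))/(-419837) = ((9/4 + (2 + 36100)*(3 - 190))/(2 + 36100))*(-1/419837) = ((9/4 + 36102*(-187))/36102)*(-1/419837) = ((9/4 - 6751074)/36102)*(-1/419837) = ((1/36102)*(-27004287/4))*(-1/419837) = -9001429/48136*(-1/419837) = 9001429/20209273832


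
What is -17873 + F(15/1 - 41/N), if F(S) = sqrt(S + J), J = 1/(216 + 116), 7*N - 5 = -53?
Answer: -17873 + sqrt(20814657)/996 ≈ -17868.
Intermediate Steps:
N = -48/7 (N = 5/7 + (1/7)*(-53) = 5/7 - 53/7 = -48/7 ≈ -6.8571)
J = 1/332 ≈ 0.0030120
F(S) = sqrt(1/332 + S) (F(S) = sqrt(S + 1/332) = sqrt(1/332 + S))
-17873 + F(15/1 - 41/N) = -17873 + sqrt(83 + 27556*(15/1 - 41/(-48/7)))/166 = -17873 + sqrt(83 + 27556*(15*1 - 41*(-7/48)))/166 = -17873 + sqrt(83 + 27556*(15 + 287/48))/166 = -17873 + sqrt(83 + 27556*(1007/48))/166 = -17873 + sqrt(83 + 6937223/12)/166 = -17873 + sqrt(6938219/12)/166 = -17873 + (sqrt(20814657)/6)/166 = -17873 + sqrt(20814657)/996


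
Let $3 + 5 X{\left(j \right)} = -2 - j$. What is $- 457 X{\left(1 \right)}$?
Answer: $\frac{2742}{5} \approx 548.4$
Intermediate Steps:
$X{\left(j \right)} = -1 - \frac{j}{5}$ ($X{\left(j \right)} = - \frac{3}{5} + \frac{-2 - j}{5} = - \frac{3}{5} - \left(\frac{2}{5} + \frac{j}{5}\right) = -1 - \frac{j}{5}$)
$- 457 X{\left(1 \right)} = - 457 \left(-1 - \frac{1}{5}\right) = \left(-457\right) \left(- \frac{6}{5}\right) = \frac{2742}{5}$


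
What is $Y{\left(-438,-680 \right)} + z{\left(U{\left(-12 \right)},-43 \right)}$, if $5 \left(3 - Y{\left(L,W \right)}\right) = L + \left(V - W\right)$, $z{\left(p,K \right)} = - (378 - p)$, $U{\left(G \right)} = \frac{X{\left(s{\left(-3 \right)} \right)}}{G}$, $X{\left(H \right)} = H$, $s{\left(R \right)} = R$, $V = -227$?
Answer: $- \frac{1511}{4} \approx -377.75$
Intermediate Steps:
$U{\left(G \right)} = - \frac{3}{G}$
$z{\left(p,K \right)} = -378 + p$
$Y{\left(L,W \right)} = \frac{242}{5} - \frac{L}{5} + \frac{W}{5}$ ($Y{\left(L,W \right)} = 3 - \frac{L - \left(227 + W\right)}{5} = 3 - \frac{-227 + L - W}{5} = 3 + \left(\frac{227}{5} - \frac{L}{5} + \frac{W}{5}\right) = \frac{242}{5} - \frac{L}{5} + \frac{W}{5}$)
$Y{\left(-438,-680 \right)} + z{\left(U{\left(-12 \right)},-43 \right)} = \left(\frac{242}{5} - - \frac{438}{5} + \frac{1}{5} \left(-680\right)\right) - \left(378 + \frac{3}{-12}\right) = \left(\frac{242}{5} + \frac{438}{5} - 136\right) - \frac{1511}{4} = 0 + \left(-378 + \frac{1}{4}\right) = 0 - \frac{1511}{4} = - \frac{1511}{4}$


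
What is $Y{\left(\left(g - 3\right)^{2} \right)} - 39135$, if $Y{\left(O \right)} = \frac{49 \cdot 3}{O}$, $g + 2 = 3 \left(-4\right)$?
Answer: $- \frac{11309868}{289} \approx -39135.0$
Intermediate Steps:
$g = -14$ ($g = -2 + 3 \left(-4\right) = -2 - 12 = -14$)
$Y{\left(O \right)} = \frac{147}{O}$
$Y{\left(\left(g - 3\right)^{2} \right)} - 39135 = \frac{147}{\left(-14 - 3\right)^{2}} - 39135 = \frac{147}{\left(-17\right)^{2}} - 39135 = \frac{147}{289} - 39135 = - \frac{11309868}{289}$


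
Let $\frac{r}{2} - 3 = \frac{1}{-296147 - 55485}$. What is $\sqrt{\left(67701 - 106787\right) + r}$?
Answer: $\frac{i \sqrt{302003067457074}}{87908} \approx 197.69 i$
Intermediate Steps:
$r = \frac{1054895}{175816}$ ($r = 6 + \frac{2}{-296147 - 55485} = 6 + \frac{2}{-351632} = 6 + 2 \left(- \frac{1}{351632}\right) = 6 - \frac{1}{175816} = \frac{1054895}{175816} \approx 6.0$)
$\sqrt{\left(67701 - 106787\right) + r} = \sqrt{\left(67701 - 106787\right) + \frac{1054895}{175816}} = \sqrt{-39086 + \frac{1054895}{175816}} = \sqrt{- \frac{6870889281}{175816}} = \frac{i \sqrt{302003067457074}}{87908}$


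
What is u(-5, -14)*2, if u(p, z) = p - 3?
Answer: -16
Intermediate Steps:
u(p, z) = -3 + p
u(-5, -14)*2 = (-3 - 5)*2 = -8*2 = -16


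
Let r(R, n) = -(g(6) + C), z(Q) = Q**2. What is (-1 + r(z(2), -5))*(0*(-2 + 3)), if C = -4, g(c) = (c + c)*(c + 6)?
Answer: 0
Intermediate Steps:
g(c) = 2*c*(6 + c) (g(c) = (2*c)*(6 + c) = 2*c*(6 + c))
r(R, n) = -140 (r(R, n) = -(2*6*(6 + 6) - 4) = -(2*6*12 - 4) = -(144 - 4) = -1*140 = -140)
(-1 + r(z(2), -5))*(0*(-2 + 3)) = (-1 - 140)*(0*(-2 + 3)) = -0 = -141*0 = 0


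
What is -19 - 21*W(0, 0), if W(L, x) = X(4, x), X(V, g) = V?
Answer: -103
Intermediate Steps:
W(L, x) = 4
-19 - 21*W(0, 0) = -19 - 21*4 = -19 - 84 = -103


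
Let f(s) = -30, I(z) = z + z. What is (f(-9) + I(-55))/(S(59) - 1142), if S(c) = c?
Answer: 140/1083 ≈ 0.12927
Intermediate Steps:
I(z) = 2*z
(f(-9) + I(-55))/(S(59) - 1142) = (-30 + 2*(-55))/(59 - 1142) = (-30 - 110)/(-1083) = -140*(-1/1083) = 140/1083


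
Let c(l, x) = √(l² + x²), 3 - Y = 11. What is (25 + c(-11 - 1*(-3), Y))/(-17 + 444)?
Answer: 25/427 + 8*√2/427 ≈ 0.085044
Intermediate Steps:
Y = -8 (Y = 3 - 1*11 = 3 - 11 = -8)
(25 + c(-11 - 1*(-3), Y))/(-17 + 444) = (25 + √((-11 - 1*(-3))² + (-8)²))/(-17 + 444) = (25 + √((-11 + 3)² + 64))/427 = (25 + √((-8)² + 64))*(1/427) = (25 + √(64 + 64))*(1/427) = (25 + √128)*(1/427) = (25 + 8*√2)*(1/427) = 25/427 + 8*√2/427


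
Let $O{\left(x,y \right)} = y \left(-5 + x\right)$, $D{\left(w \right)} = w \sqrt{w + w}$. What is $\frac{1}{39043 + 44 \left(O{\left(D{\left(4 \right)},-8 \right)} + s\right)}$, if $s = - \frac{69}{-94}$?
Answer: $\frac{90205173}{3648521005273} + \frac{6220544 \sqrt{2}}{3648521005273} \approx 2.7135 \cdot 10^{-5}$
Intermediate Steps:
$D{\left(w \right)} = \sqrt{2} w^{\frac{3}{2}}$ ($D{\left(w \right)} = w \sqrt{2 w} = w \sqrt{2} \sqrt{w} = \sqrt{2} w^{\frac{3}{2}}$)
$s = \frac{69}{94}$ ($s = \left(-69\right) \left(- \frac{1}{94}\right) = \frac{69}{94} \approx 0.73404$)
$\frac{1}{39043 + 44 \left(O{\left(D{\left(4 \right)},-8 \right)} + s\right)} = \frac{1}{39043 + 44 \left(- 8 \left(-5 + \sqrt{2} \cdot 4^{\frac{3}{2}}\right) + \frac{69}{94}\right)} = \frac{1}{39043 + 44 \left(- 8 \left(-5 + \sqrt{2} \cdot 8\right) + \frac{69}{94}\right)} = \frac{1}{39043 + 44 \left(- 8 \left(-5 + 8 \sqrt{2}\right) + \frac{69}{94}\right)} = \frac{1}{39043 + 44 \left(\left(40 - 64 \sqrt{2}\right) + \frac{69}{94}\right)} = \frac{1}{39043 + 44 \left(\frac{3829}{94} - 64 \sqrt{2}\right)} = \frac{1}{39043 + \left(\frac{84238}{47} - 2816 \sqrt{2}\right)} = \frac{1}{\frac{1919259}{47} - 2816 \sqrt{2}}$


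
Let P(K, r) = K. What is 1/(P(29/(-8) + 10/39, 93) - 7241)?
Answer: -312/2260243 ≈ -0.00013804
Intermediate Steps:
1/(P(29/(-8) + 10/39, 93) - 7241) = 1/((29/(-8) + 10/39) - 7241) = 1/((29*(-1/8) + 10*(1/39)) - 7241) = 1/((-29/8 + 10/39) - 7241) = 1/(-1051/312 - 7241) = 1/(-2260243/312) = -312/2260243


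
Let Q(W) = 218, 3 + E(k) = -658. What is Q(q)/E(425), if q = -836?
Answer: -218/661 ≈ -0.32980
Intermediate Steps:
E(k) = -661 (E(k) = -3 - 658 = -661)
Q(q)/E(425) = 218/(-661) = 218*(-1/661) = -218/661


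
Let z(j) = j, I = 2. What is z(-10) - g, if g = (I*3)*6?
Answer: -46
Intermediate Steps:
g = 36 (g = (2*3)*6 = 6*6 = 36)
z(-10) - g = -10 - 1*36 = -10 - 36 = -46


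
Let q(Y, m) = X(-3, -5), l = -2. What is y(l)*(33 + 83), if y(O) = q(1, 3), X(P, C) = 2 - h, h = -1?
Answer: 348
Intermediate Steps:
X(P, C) = 3 (X(P, C) = 2 - 1*(-1) = 2 + 1 = 3)
q(Y, m) = 3
y(O) = 3
y(l)*(33 + 83) = 3*(33 + 83) = 3*116 = 348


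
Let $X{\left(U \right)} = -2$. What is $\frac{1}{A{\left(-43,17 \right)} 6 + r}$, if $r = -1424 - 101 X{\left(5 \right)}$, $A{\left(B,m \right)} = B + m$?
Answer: $- \frac{1}{1378} \approx -0.00072569$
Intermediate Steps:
$r = -1222$ ($r = -1424 - -202 = -1424 + 202 = -1222$)
$\frac{1}{A{\left(-43,17 \right)} 6 + r} = \frac{1}{\left(-43 + 17\right) 6 - 1222} = \frac{1}{\left(-26\right) 6 - 1222} = \frac{1}{-156 - 1222} = \frac{1}{-1378} = - \frac{1}{1378}$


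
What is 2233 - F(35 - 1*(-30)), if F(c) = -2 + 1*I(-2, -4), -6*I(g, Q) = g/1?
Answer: 6704/3 ≈ 2234.7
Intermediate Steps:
I(g, Q) = -g/6 (I(g, Q) = -g/(6*1) = -g/6)
F(c) = -5/3 (F(c) = -2 + 1*(-⅙*(-2)) = -2 + 1*(⅓) = -2 + ⅓ = -5/3)
2233 - F(35 - 1*(-30)) = 2233 - 1*(-5/3) = 2233 + 5/3 = 6704/3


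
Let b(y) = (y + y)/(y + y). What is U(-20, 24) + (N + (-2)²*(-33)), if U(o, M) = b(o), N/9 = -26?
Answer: -365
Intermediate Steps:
N = -234 (N = 9*(-26) = -234)
b(y) = 1 (b(y) = (2*y)/((2*y)) = (2*y)*(1/(2*y)) = 1)
U(o, M) = 1
U(-20, 24) + (N + (-2)²*(-33)) = 1 + (-234 + (-2)²*(-33)) = 1 + (-234 + 4*(-33)) = 1 + (-234 - 132) = 1 - 366 = -365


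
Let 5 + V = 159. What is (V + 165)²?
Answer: 101761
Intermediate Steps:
V = 154 (V = -5 + 159 = 154)
(V + 165)² = (154 + 165)² = 319² = 101761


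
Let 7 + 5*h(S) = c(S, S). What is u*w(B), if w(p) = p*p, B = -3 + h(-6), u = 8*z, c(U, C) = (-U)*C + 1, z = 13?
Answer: 337896/25 ≈ 13516.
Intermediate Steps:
c(U, C) = 1 - C*U (c(U, C) = -C*U + 1 = 1 - C*U)
h(S) = -6/5 - S²/5 (h(S) = -7/5 + (1 - S*S)/5 = -7/5 + (1 - S²)/5 = -7/5 + (⅕ - S²/5) = -6/5 - S²/5)
u = 104 (u = 8*13 = 104)
B = -57/5 (B = -3 + (-6/5 - ⅕*(-6)²) = -3 + (-6/5 - ⅕*36) = -3 + (-6/5 - 36/5) = -3 - 42/5 = -57/5 ≈ -11.400)
w(p) = p²
u*w(B) = 104*(-57/5)² = 104*(3249/25) = 337896/25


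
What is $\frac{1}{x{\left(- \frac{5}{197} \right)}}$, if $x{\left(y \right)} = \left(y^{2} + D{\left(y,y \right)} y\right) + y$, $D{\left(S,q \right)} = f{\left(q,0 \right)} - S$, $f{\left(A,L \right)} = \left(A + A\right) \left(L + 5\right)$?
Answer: $- \frac{38809}{735} \approx -52.801$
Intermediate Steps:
$f{\left(A,L \right)} = 2 A \left(5 + L\right)$
$D{\left(S,q \right)} = - S + 10 q$ ($D{\left(S,q \right)} = 2 q \left(5 + 0\right) - S = 2 q 5 - S = 10 q - S = - S + 10 q$)
$x{\left(y \right)} = y + 10 y^{2}$ ($x{\left(y \right)} = \left(y^{2} + \left(- y + 10 y\right) y\right) + y = \left(y^{2} + 9 y y\right) + y = \left(y^{2} + 9 y^{2}\right) + y = 10 y^{2} + y = y + 10 y^{2}$)
$\frac{1}{x{\left(- \frac{5}{197} \right)}} = \frac{1}{- \frac{5}{197} \left(1 + 10 \left(- \frac{5}{197}\right)\right)} = \frac{1}{\left(-5\right) \frac{1}{197} \left(1 + 10 \left(\left(-5\right) \frac{1}{197}\right)\right)} = \frac{1}{\left(- \frac{5}{197}\right) \left(1 + 10 \left(- \frac{5}{197}\right)\right)} = \frac{1}{\left(- \frac{5}{197}\right) \left(1 - \frac{50}{197}\right)} = \frac{1}{\left(- \frac{5}{197}\right) \frac{147}{197}} = \frac{1}{- \frac{735}{38809}} = - \frac{38809}{735}$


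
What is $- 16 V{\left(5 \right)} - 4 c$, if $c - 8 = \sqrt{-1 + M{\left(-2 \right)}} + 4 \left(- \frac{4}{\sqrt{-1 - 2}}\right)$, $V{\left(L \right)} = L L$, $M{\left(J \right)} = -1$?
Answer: $-432 - 4 i \sqrt{2} - \frac{64 i \sqrt{3}}{3} \approx -432.0 - 42.607 i$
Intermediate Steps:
$V{\left(L \right)} = L^{2}$
$c = 8 + i \sqrt{2} + \frac{16 i \sqrt{3}}{3}$ ($c = 8 + \left(\sqrt{-1 - 1} + 4 \left(- \frac{4}{\sqrt{-1 - 2}}\right)\right) = 8 + \left(\sqrt{-2} + 4 \left(- \frac{4}{\sqrt{-3}}\right)\right) = 8 + \left(i \sqrt{2} + 4 \left(- \frac{4}{i \sqrt{3}}\right)\right) = 8 + \left(i \sqrt{2} + 4 \left(- 4 \left(- \frac{i \sqrt{3}}{3}\right)\right)\right) = 8 + \left(i \sqrt{2} + 4 \frac{4 i \sqrt{3}}{3}\right) = 8 + \left(i \sqrt{2} + \frac{16 i \sqrt{3}}{3}\right) = 8 + i \sqrt{2} + \frac{16 i \sqrt{3}}{3} \approx 8.0 + 10.652 i$)
$- 16 V{\left(5 \right)} - 4 c = - 16 \cdot 5^{2} - 4 \left(8 + i \sqrt{2} + \frac{16 i \sqrt{3}}{3}\right) = \left(-16\right) 25 - \left(32 + 4 i \sqrt{2} + \frac{64 i \sqrt{3}}{3}\right) = -400 - \left(32 + 4 i \sqrt{2} + \frac{64 i \sqrt{3}}{3}\right) = -432 - 4 i \sqrt{2} - \frac{64 i \sqrt{3}}{3}$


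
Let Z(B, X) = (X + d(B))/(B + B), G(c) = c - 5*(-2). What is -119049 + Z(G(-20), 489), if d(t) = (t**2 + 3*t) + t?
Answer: -2381529/20 ≈ -1.1908e+5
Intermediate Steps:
d(t) = t**2 + 4*t
G(c) = 10 + c (G(c) = c + 10 = 10 + c)
Z(B, X) = (X + B*(4 + B))/(2*B) (Z(B, X) = (X + B*(4 + B))/(B + B) = (X + B*(4 + B))/((2*B)) = (X + B*(4 + B))*(1/(2*B)) = (X + B*(4 + B))/(2*B))
-119049 + Z(G(-20), 489) = -119049 + (489 + (10 - 20)*(4 + (10 - 20)))/(2*(10 - 20)) = -119049 + (1/2)*(489 - 10*(4 - 10))/(-10) = -119049 + (1/2)*(-1/10)*(489 - 10*(-6)) = -119049 + (1/2)*(-1/10)*(489 + 60) = -119049 + (1/2)*(-1/10)*549 = -119049 - 549/20 = -2381529/20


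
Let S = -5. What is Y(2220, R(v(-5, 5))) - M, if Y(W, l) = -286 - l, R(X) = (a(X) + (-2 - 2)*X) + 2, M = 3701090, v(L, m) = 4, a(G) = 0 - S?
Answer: -3701367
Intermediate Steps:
a(G) = 5 (a(G) = 0 - 1*(-5) = 0 + 5 = 5)
R(X) = 7 - 4*X (R(X) = (5 + (-2 - 2)*X) + 2 = (5 - 4*X) + 2 = 7 - 4*X)
Y(2220, R(v(-5, 5))) - M = (-286 - (7 - 4*4)) - 1*3701090 = (-286 - (7 - 16)) - 3701090 = (-286 - 1*(-9)) - 3701090 = (-286 + 9) - 3701090 = -277 - 3701090 = -3701367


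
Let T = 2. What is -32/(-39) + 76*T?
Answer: 5960/39 ≈ 152.82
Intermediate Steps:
-32/(-39) + 76*T = -32/(-39) + 76*2 = -32*(-1/39) + 152 = 32/39 + 152 = 5960/39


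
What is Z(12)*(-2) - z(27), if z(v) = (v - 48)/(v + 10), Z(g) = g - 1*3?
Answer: -645/37 ≈ -17.432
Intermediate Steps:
Z(g) = -3 + g (Z(g) = g - 3 = -3 + g)
z(v) = (-48 + v)/(10 + v)
Z(12)*(-2) - z(27) = (-3 + 12)*(-2) - (-48 + 27)/(10 + 27) = 9*(-2) - (-21)/37 = -18 - (-21)/37 = -18 - 1*(-21/37) = -18 + 21/37 = -645/37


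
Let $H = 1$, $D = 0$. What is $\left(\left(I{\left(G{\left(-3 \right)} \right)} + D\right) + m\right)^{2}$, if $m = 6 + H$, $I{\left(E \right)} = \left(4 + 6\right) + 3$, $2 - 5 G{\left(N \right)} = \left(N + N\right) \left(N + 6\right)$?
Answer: $400$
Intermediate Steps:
$G{\left(N \right)} = \frac{2}{5} - \frac{2 N \left(6 + N\right)}{5}$ ($G{\left(N \right)} = \frac{2}{5} - \frac{\left(N + N\right) \left(N + 6\right)}{5} = \frac{2}{5} - \frac{2 N \left(6 + N\right)}{5}$)
$I{\left(E \right)} = 13$ ($I{\left(E \right)} = 10 + 3 = 13$)
$m = 7$ ($m = 6 + 1 = 7$)
$\left(\left(I{\left(G{\left(-3 \right)} \right)} + D\right) + m\right)^{2} = \left(\left(13 + 0\right) + 7\right)^{2} = \left(13 + 7\right)^{2} = 20^{2} = 400$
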